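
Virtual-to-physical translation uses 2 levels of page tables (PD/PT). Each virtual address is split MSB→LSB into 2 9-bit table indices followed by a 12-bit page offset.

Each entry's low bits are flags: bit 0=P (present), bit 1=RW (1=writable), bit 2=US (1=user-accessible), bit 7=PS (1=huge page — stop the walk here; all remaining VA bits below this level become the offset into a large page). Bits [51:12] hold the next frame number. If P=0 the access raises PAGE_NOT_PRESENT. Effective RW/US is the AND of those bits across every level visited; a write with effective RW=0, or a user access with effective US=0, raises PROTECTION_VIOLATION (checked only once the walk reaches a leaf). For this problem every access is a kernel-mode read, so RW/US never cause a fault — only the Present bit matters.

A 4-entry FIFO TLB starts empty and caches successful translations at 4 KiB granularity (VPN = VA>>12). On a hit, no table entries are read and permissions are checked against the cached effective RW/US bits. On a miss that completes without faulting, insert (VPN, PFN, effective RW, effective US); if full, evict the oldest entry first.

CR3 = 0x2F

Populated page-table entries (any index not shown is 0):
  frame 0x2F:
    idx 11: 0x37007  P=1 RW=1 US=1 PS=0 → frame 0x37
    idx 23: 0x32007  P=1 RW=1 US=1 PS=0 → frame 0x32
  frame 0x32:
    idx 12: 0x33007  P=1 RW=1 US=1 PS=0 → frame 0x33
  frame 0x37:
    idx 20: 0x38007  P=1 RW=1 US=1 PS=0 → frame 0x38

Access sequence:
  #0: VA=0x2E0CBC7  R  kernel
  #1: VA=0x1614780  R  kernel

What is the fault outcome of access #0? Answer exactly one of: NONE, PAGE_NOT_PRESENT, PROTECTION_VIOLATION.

Walk each access:
#0 VA=0x2E0CBC7 (r,kernel):
  lvl0: tbl 0x2F, slot 23 ⇒ 0x32007 (P1/RW1/US1/PS0)
  lvl1: tbl 0x32, slot 12 ⇒ 0x33007 (P1/RW1/US1/PS0)
  ⇒ phys 0x33BC7  [2 reads]
#1 VA=0x1614780 (r,kernel):
  lvl0: tbl 0x2F, slot 11 ⇒ 0x37007 (P1/RW1/US1/PS0)
  lvl1: tbl 0x37, slot 20 ⇒ 0x38007 (P1/RW1/US1/PS0)
  ⇒ phys 0x38780  [2 reads]

Access #0 fault: NONE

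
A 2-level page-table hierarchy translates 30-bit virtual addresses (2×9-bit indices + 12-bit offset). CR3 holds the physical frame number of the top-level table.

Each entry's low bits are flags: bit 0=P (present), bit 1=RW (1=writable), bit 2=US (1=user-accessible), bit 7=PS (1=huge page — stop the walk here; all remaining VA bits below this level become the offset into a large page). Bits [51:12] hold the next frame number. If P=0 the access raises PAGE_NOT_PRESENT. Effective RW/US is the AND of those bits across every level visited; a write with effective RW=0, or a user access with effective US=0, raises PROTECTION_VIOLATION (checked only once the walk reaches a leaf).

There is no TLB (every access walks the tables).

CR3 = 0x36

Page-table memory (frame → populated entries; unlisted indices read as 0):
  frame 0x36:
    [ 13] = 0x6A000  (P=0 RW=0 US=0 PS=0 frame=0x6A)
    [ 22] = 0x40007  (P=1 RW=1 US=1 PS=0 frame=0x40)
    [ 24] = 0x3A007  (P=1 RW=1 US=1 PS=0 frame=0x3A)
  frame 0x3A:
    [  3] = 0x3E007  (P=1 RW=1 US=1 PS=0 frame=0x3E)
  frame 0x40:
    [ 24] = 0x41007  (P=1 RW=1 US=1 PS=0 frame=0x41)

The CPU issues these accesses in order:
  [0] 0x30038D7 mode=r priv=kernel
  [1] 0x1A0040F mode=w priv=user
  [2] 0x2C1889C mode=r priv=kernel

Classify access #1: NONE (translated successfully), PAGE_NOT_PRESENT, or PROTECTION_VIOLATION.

Per-access translation:
#0 VA=0x30038D7 (r,kernel):
  L0: frame=0x36 idx=24 entry=0x3A007 [P=1 RW=1 US=1 PS=0]
  L1: frame=0x3A idx=3 entry=0x3E007 [P=1 RW=1 US=1 PS=0]
  → PA=0x3E8D7  (2 entries read)
#1 VA=0x1A0040F (w,user):
  L0: frame=0x36 idx=13 entry=0x6A000 [P=0 RW=0 US=0 PS=0]
  ⇒ fault: PAGE_NOT_PRESENT  — 1 lookups
#2 VA=0x2C1889C (r,kernel):
  L0: frame=0x36 idx=22 entry=0x40007 [P=1 RW=1 US=1 PS=0]
  L1: frame=0x40 idx=24 entry=0x41007 [P=1 RW=1 US=1 PS=0]
  → PA=0x4189C  (2 entries read)

Access #1 fault: PAGE_NOT_PRESENT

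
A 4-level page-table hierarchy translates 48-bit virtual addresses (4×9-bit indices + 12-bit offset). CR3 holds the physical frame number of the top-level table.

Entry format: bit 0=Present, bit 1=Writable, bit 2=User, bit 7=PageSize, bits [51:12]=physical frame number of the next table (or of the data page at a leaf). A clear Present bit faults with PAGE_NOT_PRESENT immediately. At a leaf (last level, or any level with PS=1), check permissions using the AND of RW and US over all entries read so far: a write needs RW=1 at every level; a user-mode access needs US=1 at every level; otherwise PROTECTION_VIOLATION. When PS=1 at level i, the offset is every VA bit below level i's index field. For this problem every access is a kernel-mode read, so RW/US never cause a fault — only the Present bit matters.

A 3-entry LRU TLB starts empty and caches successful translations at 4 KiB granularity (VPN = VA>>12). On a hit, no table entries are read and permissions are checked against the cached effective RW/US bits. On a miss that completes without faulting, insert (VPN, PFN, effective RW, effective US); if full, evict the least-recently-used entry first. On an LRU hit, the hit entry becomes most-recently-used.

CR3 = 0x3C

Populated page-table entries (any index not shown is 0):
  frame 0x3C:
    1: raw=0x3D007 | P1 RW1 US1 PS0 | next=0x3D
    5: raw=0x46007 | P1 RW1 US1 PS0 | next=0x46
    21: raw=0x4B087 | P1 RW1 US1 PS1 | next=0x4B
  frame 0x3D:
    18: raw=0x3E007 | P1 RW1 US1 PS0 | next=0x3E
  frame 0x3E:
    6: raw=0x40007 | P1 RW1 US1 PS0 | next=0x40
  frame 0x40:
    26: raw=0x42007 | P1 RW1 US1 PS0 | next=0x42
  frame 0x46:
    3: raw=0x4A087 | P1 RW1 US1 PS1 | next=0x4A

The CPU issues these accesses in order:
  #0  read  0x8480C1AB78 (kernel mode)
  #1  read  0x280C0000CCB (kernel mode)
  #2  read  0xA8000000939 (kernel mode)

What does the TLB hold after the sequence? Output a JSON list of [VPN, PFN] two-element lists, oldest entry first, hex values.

Walk each access:
#0 VA=0x8480C1AB78 (r,kernel):
  lvl0: tbl 0x3C, slot 1 ⇒ 0x3D007 (P1/RW1/US1/PS0)
  lvl1: tbl 0x3D, slot 18 ⇒ 0x3E007 (P1/RW1/US1/PS0)
  lvl2: tbl 0x3E, slot 6 ⇒ 0x40007 (P1/RW1/US1/PS0)
  lvl3: tbl 0x40, slot 26 ⇒ 0x42007 (P1/RW1/US1/PS0)
  → PA=0x42B78  (4 entries read)
#1 VA=0x280C0000CCB (r,kernel):
  lvl0: tbl 0x3C, slot 5 ⇒ 0x46007 (P1/RW1/US1/PS0)
  lvl1: tbl 0x46, slot 3 ⇒ 0x4A087 (P1/RW1/US1/PS1)
  → PA=0x4ACCB (huge @L1)  (2 entries read)
#2 VA=0xA8000000939 (r,kernel):
  lvl0: tbl 0x3C, slot 21 ⇒ 0x4B087 (P1/RW1/US1/PS1)
  → PA=0x4B939 (huge @L0)  (1 entries read)

TLB: [["0x8480C1A", "0x42"], ["0x280C0000", "0x4A"], ["0xA8000000", "0x4B"]]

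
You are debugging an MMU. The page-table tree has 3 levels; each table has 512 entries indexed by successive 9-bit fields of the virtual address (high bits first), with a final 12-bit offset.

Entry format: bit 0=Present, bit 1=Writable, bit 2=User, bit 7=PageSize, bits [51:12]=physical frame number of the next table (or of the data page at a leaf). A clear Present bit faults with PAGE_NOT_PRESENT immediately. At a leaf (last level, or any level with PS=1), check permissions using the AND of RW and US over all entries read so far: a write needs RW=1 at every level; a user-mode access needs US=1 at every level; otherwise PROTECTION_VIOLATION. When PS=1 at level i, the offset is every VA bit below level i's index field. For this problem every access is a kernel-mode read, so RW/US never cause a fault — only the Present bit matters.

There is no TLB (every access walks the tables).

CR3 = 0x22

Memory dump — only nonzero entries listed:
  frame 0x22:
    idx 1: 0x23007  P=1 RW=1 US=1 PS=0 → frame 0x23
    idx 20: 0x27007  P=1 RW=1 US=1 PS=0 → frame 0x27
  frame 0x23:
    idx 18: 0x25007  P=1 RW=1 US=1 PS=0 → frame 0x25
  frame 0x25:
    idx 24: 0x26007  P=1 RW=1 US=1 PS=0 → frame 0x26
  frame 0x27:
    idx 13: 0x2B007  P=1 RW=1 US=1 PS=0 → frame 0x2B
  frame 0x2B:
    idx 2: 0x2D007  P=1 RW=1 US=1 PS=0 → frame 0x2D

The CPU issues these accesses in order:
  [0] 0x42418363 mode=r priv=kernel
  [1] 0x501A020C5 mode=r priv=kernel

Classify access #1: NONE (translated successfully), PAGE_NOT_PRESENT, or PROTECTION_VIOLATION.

Per-access translation:
#0 VA=0x42418363 (r,kernel):
  lvl0: tbl 0x22, slot 1 ⇒ 0x23007 (P1/RW1/US1/PS0)
  lvl1: tbl 0x23, slot 18 ⇒ 0x25007 (P1/RW1/US1/PS0)
  lvl2: tbl 0x25, slot 24 ⇒ 0x26007 (P1/RW1/US1/PS0)
  → PA=0x26363  (3 entries read)
#1 VA=0x501A020C5 (r,kernel):
  lvl0: tbl 0x22, slot 20 ⇒ 0x27007 (P1/RW1/US1/PS0)
  lvl1: tbl 0x27, slot 13 ⇒ 0x2B007 (P1/RW1/US1/PS0)
  lvl2: tbl 0x2B, slot 2 ⇒ 0x2D007 (P1/RW1/US1/PS0)
  → PA=0x2D0C5  (3 entries read)

Access #1 fault: NONE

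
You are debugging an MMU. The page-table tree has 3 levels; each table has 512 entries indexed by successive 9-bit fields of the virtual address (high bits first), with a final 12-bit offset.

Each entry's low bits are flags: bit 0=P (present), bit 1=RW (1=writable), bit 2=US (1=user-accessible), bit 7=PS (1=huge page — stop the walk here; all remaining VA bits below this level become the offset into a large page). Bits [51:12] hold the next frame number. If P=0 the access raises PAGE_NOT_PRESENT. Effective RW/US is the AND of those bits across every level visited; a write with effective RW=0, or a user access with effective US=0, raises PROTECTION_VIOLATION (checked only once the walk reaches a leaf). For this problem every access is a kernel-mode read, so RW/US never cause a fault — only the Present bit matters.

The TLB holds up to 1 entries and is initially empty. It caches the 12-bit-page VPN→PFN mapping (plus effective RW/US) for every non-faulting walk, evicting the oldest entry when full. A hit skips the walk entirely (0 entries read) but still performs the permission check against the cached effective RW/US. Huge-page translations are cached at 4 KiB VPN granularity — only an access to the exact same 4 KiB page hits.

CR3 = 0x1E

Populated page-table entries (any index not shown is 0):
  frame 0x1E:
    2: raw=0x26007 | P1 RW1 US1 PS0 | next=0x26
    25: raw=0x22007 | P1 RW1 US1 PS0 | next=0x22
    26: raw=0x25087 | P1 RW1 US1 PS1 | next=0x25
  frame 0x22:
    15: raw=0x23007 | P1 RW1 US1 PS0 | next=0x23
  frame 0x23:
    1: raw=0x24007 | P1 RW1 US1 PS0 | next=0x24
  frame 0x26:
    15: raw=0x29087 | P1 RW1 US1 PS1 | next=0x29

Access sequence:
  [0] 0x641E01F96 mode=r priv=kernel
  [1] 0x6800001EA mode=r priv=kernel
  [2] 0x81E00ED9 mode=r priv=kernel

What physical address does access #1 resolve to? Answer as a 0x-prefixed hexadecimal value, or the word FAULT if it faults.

Walk each access:
#0 VA=0x641E01F96 (r,kernel):
  L0 @0x1E[25] → 0x22007  P=1,RW=1,US=1,PS=0
  L1 @0x22[15] → 0x23007  P=1,RW=1,US=1,PS=0
  L2 @0x23[1] → 0x24007  P=1,RW=1,US=1,PS=0
  → PA=0x24F96  (3 entries read)
#1 VA=0x6800001EA (r,kernel):
  L0 @0x1E[26] → 0x25087  P=1,RW=1,US=1,PS=1
  → PA=0x251EA (huge @L0)  (1 entries read)
#2 VA=0x81E00ED9 (r,kernel):
  L0 @0x1E[2] → 0x26007  P=1,RW=1,US=1,PS=0
  L1 @0x26[15] → 0x29087  P=1,RW=1,US=1,PS=1
  → PA=0x29ED9 (huge @L1)  (2 entries read)

Access #1 PA: 0x251EA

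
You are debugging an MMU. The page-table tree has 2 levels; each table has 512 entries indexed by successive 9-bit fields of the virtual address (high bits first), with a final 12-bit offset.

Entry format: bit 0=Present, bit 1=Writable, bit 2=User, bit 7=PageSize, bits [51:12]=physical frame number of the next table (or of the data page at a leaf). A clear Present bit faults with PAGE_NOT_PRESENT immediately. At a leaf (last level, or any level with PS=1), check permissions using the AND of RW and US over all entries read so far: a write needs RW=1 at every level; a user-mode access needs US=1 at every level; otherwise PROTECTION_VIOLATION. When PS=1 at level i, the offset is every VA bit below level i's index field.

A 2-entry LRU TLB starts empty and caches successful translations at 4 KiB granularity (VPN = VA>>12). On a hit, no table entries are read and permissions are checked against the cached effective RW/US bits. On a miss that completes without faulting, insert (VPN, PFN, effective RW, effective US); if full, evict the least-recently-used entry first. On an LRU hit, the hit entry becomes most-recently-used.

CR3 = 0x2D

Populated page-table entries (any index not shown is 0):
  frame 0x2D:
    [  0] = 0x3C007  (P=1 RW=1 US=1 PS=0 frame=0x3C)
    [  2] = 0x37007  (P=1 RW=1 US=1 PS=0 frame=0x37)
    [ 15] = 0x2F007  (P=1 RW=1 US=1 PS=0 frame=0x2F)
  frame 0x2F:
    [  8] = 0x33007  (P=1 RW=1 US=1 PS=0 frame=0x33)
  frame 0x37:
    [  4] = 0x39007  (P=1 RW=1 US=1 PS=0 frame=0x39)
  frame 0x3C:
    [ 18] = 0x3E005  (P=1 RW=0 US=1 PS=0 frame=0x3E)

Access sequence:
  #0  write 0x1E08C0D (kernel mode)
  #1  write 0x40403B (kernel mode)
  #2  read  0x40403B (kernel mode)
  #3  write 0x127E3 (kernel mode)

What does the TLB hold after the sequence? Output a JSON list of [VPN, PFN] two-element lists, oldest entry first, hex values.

Walk each access:
#0 VA=0x1E08C0D (w,kernel):
  lvl0: tbl 0x2D, slot 15 ⇒ 0x2F007 (P1/RW1/US1/PS0)
  lvl1: tbl 0x2F, slot 8 ⇒ 0x33007 (P1/RW1/US1/PS0)
  → PA=0x33C0D  (2 entries read)
#1 VA=0x40403B (w,kernel):
  lvl0: tbl 0x2D, slot 2 ⇒ 0x37007 (P1/RW1/US1/PS0)
  lvl1: tbl 0x37, slot 4 ⇒ 0x39007 (P1/RW1/US1/PS0)
  → PA=0x3903B  (2 entries read)
#2 VA=0x40403B (r,kernel):
  TLB hit vpn=0x404 → PA=0x3903B
#3 VA=0x127E3 (w,kernel):
  lvl0: tbl 0x2D, slot 0 ⇒ 0x3C007 (P1/RW1/US1/PS0)
  lvl1: tbl 0x3C, slot 18 ⇒ 0x3E005 (P1/RW0/US1/PS0)
  ✗ PROTECTION_VIOLATION  [2 reads]

TLB: [["0x1E08", "0x33"], ["0x404", "0x39"]]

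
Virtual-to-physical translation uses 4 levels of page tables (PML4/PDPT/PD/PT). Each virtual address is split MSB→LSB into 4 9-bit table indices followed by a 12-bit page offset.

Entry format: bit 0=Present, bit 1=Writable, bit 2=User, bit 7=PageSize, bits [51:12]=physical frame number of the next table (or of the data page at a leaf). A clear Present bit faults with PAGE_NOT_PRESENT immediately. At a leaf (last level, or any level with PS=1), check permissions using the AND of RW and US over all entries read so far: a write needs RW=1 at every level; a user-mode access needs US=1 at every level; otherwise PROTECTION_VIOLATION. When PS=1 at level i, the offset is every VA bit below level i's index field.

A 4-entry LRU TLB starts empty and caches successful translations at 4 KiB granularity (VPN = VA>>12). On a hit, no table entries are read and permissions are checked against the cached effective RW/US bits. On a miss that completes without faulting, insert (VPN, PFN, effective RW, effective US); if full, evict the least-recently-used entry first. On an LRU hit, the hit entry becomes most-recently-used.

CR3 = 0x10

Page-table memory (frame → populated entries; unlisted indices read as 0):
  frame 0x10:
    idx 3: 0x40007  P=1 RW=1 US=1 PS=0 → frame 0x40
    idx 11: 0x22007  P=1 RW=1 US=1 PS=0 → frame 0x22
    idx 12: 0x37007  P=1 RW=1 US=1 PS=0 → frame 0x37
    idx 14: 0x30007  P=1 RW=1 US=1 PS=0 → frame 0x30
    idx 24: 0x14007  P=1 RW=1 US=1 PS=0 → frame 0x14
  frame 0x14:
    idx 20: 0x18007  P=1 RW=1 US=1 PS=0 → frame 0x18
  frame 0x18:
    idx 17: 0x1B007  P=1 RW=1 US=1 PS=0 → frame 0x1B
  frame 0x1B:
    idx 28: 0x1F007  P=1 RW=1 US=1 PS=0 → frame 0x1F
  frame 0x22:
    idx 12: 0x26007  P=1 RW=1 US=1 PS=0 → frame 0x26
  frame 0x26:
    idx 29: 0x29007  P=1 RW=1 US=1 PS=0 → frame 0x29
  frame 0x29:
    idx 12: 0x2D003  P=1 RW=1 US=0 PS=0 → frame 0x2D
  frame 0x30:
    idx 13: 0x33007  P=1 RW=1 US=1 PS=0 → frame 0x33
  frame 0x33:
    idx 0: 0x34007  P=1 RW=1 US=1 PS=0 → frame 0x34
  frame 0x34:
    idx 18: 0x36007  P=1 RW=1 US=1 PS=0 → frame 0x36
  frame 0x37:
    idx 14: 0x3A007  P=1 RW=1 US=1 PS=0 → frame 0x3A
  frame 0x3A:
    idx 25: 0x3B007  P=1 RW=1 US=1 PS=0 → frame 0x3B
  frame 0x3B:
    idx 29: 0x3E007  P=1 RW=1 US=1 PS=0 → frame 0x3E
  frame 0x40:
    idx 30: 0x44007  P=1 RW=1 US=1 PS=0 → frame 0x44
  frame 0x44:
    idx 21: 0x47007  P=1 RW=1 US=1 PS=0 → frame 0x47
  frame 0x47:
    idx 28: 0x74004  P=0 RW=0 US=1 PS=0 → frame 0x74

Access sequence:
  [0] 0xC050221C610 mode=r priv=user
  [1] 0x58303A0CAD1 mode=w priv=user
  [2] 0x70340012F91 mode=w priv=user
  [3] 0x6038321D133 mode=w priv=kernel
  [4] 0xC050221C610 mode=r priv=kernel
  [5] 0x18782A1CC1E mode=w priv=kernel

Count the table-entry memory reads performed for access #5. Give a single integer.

Walk each access:
#0 VA=0xC050221C610 (r,user):
  L0: frame=0x10 idx=24 entry=0x14007 [P=1 RW=1 US=1 PS=0]
  L1: frame=0x14 idx=20 entry=0x18007 [P=1 RW=1 US=1 PS=0]
  L2: frame=0x18 idx=17 entry=0x1B007 [P=1 RW=1 US=1 PS=0]
  L3: frame=0x1B idx=28 entry=0x1F007 [P=1 RW=1 US=1 PS=0]
  ✓ 0x1F610  — 4 lookups
#1 VA=0x58303A0CAD1 (w,user):
  L0: frame=0x10 idx=11 entry=0x22007 [P=1 RW=1 US=1 PS=0]
  L1: frame=0x22 idx=12 entry=0x26007 [P=1 RW=1 US=1 PS=0]
  L2: frame=0x26 idx=29 entry=0x29007 [P=1 RW=1 US=1 PS=0]
  L3: frame=0x29 idx=12 entry=0x2D003 [P=1 RW=1 US=0 PS=0]
  → PROTECTION_VIOLATION  (4 entries read)
#2 VA=0x70340012F91 (w,user):
  L0: frame=0x10 idx=14 entry=0x30007 [P=1 RW=1 US=1 PS=0]
  L1: frame=0x30 idx=13 entry=0x33007 [P=1 RW=1 US=1 PS=0]
  L2: frame=0x33 idx=0 entry=0x34007 [P=1 RW=1 US=1 PS=0]
  L3: frame=0x34 idx=18 entry=0x36007 [P=1 RW=1 US=1 PS=0]
  ✓ 0x36F91  — 4 lookups
#3 VA=0x6038321D133 (w,kernel):
  L0: frame=0x10 idx=12 entry=0x37007 [P=1 RW=1 US=1 PS=0]
  L1: frame=0x37 idx=14 entry=0x3A007 [P=1 RW=1 US=1 PS=0]
  L2: frame=0x3A idx=25 entry=0x3B007 [P=1 RW=1 US=1 PS=0]
  L3: frame=0x3B idx=29 entry=0x3E007 [P=1 RW=1 US=1 PS=0]
  ✓ 0x3E133  — 4 lookups
#4 VA=0xC050221C610 (r,kernel):
  TLB hit vpn=0xC050221C → PA=0x1F610
#5 VA=0x18782A1CC1E (w,kernel):
  L0: frame=0x10 idx=3 entry=0x40007 [P=1 RW=1 US=1 PS=0]
  L1: frame=0x40 idx=30 entry=0x44007 [P=1 RW=1 US=1 PS=0]
  L2: frame=0x44 idx=21 entry=0x47007 [P=1 RW=1 US=1 PS=0]
  L3: frame=0x47 idx=28 entry=0x74004 [P=0 RW=0 US=1 PS=0]
  → PAGE_NOT_PRESENT  (4 entries read)

Entries read for #5: 4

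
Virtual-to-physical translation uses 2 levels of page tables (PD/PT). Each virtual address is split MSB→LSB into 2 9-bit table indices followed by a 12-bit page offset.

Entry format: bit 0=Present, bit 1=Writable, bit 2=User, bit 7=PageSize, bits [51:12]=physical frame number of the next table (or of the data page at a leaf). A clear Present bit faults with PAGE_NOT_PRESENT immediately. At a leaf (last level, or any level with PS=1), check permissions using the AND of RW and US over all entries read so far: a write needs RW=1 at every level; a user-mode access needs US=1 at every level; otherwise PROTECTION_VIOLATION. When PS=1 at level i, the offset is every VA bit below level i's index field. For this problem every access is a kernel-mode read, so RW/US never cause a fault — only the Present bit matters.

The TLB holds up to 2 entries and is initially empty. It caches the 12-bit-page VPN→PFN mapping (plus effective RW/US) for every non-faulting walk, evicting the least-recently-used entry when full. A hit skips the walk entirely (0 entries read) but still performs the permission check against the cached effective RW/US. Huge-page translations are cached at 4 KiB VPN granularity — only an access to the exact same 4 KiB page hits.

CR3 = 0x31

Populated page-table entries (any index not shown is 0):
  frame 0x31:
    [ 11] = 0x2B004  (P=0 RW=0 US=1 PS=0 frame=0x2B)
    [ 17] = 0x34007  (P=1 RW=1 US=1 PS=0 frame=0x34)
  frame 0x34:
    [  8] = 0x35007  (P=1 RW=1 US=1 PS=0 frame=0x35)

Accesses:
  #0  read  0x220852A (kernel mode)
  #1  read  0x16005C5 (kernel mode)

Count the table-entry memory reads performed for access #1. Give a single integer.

Per-access translation:
#0 VA=0x220852A (r,kernel):
  L0: frame=0x31 idx=17 entry=0x34007 [P=1 RW=1 US=1 PS=0]
  L1: frame=0x34 idx=8 entry=0x35007 [P=1 RW=1 US=1 PS=0]
  ⇒ phys 0x3552A  [2 reads]
#1 VA=0x16005C5 (r,kernel):
  L0: frame=0x31 idx=11 entry=0x2B004 [P=0 RW=0 US=1 PS=0]
  ✗ PAGE_NOT_PRESENT  [1 reads]

Entries read for #1: 1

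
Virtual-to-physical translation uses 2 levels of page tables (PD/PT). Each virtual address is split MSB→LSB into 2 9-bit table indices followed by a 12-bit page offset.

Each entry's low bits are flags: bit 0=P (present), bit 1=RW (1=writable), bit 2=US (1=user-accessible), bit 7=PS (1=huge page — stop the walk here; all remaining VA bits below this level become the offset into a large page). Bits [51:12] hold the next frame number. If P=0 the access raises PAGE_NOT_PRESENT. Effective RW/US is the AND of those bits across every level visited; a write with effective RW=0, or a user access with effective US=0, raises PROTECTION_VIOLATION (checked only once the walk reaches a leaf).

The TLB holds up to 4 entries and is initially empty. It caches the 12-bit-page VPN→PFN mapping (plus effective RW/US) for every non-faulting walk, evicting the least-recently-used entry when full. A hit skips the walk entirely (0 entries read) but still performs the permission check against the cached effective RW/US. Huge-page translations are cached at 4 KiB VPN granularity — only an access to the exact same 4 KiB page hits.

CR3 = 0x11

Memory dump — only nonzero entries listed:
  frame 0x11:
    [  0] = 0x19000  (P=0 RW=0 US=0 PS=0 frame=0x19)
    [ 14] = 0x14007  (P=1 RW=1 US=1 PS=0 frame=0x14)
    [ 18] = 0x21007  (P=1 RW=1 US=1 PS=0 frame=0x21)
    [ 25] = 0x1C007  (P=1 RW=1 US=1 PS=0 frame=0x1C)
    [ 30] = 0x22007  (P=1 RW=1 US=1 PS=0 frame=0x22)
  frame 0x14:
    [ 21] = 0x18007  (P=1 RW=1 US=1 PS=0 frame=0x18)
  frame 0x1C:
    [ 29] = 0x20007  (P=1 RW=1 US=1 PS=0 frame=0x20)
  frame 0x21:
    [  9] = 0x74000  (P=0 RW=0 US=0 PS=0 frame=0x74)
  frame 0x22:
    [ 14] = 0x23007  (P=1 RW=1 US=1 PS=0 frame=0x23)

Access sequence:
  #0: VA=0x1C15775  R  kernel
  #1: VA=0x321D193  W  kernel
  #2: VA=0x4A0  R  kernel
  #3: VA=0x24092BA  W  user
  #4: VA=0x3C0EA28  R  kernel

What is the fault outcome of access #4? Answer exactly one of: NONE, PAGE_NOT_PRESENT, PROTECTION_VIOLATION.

Per-access translation:
#0 VA=0x1C15775 (r,kernel):
  lvl0: tbl 0x11, slot 14 ⇒ 0x14007 (P1/RW1/US1/PS0)
  lvl1: tbl 0x14, slot 21 ⇒ 0x18007 (P1/RW1/US1/PS0)
  ⇒ phys 0x18775  [2 reads]
#1 VA=0x321D193 (w,kernel):
  lvl0: tbl 0x11, slot 25 ⇒ 0x1C007 (P1/RW1/US1/PS0)
  lvl1: tbl 0x1C, slot 29 ⇒ 0x20007 (P1/RW1/US1/PS0)
  ⇒ phys 0x20193  [2 reads]
#2 VA=0x4A0 (r,kernel):
  lvl0: tbl 0x11, slot 0 ⇒ 0x19000 (P0/RW0/US0/PS0)
  → PAGE_NOT_PRESENT  (1 entries read)
#3 VA=0x24092BA (w,user):
  lvl0: tbl 0x11, slot 18 ⇒ 0x21007 (P1/RW1/US1/PS0)
  lvl1: tbl 0x21, slot 9 ⇒ 0x74000 (P0/RW0/US0/PS0)
  → PAGE_NOT_PRESENT  (2 entries read)
#4 VA=0x3C0EA28 (r,kernel):
  lvl0: tbl 0x11, slot 30 ⇒ 0x22007 (P1/RW1/US1/PS0)
  lvl1: tbl 0x22, slot 14 ⇒ 0x23007 (P1/RW1/US1/PS0)
  ⇒ phys 0x23A28  [2 reads]

Access #4 fault: NONE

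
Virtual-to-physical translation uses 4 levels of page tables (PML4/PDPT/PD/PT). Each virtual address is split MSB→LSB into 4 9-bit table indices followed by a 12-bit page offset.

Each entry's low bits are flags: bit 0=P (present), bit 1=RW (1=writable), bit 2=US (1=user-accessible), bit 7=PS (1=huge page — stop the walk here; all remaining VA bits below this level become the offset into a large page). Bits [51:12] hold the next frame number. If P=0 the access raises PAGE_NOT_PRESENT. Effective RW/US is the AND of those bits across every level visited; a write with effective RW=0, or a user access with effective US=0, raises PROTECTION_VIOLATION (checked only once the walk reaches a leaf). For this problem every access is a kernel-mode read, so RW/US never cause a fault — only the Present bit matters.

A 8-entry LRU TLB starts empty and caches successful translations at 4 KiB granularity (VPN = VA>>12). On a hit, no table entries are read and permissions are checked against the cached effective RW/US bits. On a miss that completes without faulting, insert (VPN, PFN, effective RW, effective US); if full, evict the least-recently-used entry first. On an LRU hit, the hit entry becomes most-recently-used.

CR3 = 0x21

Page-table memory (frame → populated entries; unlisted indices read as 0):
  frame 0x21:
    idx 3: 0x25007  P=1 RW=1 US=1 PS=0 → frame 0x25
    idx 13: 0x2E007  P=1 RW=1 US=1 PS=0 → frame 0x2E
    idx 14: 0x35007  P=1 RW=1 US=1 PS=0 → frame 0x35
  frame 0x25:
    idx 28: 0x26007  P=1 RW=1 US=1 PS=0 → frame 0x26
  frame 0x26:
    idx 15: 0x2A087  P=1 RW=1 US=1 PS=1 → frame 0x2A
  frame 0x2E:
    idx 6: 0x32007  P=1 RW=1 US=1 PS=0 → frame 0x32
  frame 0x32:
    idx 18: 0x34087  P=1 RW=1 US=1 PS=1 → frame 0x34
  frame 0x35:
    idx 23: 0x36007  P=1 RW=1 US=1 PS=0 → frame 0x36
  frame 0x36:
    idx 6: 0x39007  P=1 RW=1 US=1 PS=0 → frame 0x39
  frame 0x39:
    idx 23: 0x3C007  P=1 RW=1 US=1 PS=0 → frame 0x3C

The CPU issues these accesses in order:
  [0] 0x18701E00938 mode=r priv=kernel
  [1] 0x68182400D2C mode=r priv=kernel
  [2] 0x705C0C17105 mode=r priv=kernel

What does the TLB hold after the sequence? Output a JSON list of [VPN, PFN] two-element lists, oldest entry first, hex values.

Walk each access:
#0 VA=0x18701E00938 (r,kernel):
  lvl0: tbl 0x21, slot 3 ⇒ 0x25007 (P1/RW1/US1/PS0)
  lvl1: tbl 0x25, slot 28 ⇒ 0x26007 (P1/RW1/US1/PS0)
  lvl2: tbl 0x26, slot 15 ⇒ 0x2A087 (P1/RW1/US1/PS1)
  ✓ 0x2A938 (huge @L2)  — 3 lookups
#1 VA=0x68182400D2C (r,kernel):
  lvl0: tbl 0x21, slot 13 ⇒ 0x2E007 (P1/RW1/US1/PS0)
  lvl1: tbl 0x2E, slot 6 ⇒ 0x32007 (P1/RW1/US1/PS0)
  lvl2: tbl 0x32, slot 18 ⇒ 0x34087 (P1/RW1/US1/PS1)
  ✓ 0x34D2C (huge @L2)  — 3 lookups
#2 VA=0x705C0C17105 (r,kernel):
  lvl0: tbl 0x21, slot 14 ⇒ 0x35007 (P1/RW1/US1/PS0)
  lvl1: tbl 0x35, slot 23 ⇒ 0x36007 (P1/RW1/US1/PS0)
  lvl2: tbl 0x36, slot 6 ⇒ 0x39007 (P1/RW1/US1/PS0)
  lvl3: tbl 0x39, slot 23 ⇒ 0x3C007 (P1/RW1/US1/PS0)
  ✓ 0x3C105  — 4 lookups

TLB: [["0x18701E00", "0x2A"], ["0x68182400", "0x34"], ["0x705C0C17", "0x3C"]]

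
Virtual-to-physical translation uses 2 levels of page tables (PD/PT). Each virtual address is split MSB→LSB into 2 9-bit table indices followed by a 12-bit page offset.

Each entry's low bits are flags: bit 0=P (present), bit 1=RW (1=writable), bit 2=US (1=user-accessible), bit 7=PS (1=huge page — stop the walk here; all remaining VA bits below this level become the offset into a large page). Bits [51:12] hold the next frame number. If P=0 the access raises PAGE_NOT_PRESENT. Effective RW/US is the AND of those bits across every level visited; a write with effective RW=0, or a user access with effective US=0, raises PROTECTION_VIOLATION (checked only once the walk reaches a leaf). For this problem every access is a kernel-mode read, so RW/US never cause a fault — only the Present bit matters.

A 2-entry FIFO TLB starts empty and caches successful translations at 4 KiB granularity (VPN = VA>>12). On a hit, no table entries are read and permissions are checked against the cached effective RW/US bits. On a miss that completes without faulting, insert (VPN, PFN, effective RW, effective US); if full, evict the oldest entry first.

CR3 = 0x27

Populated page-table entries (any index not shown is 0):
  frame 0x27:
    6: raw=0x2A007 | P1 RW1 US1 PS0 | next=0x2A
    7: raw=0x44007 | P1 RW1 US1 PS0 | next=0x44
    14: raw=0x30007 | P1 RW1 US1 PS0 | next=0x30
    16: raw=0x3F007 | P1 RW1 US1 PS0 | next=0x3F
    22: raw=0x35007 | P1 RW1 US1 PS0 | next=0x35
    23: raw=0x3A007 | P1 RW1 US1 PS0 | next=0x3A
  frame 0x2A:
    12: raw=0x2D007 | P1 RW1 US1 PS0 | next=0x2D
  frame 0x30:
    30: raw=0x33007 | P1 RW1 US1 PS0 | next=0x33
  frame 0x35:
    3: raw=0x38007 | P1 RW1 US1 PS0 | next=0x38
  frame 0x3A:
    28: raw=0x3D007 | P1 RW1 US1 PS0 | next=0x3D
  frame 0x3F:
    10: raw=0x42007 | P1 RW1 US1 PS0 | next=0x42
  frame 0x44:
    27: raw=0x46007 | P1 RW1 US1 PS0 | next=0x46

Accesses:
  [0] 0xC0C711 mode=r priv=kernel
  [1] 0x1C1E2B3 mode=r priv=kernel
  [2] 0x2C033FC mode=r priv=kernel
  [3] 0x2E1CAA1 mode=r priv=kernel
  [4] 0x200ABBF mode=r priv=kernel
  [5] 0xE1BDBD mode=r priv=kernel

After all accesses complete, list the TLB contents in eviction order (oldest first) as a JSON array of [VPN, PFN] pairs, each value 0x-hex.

Per-access translation:
#0 VA=0xC0C711 (r,kernel):
  L0 @0x27[6] → 0x2A007  P=1,RW=1,US=1,PS=0
  L1 @0x2A[12] → 0x2D007  P=1,RW=1,US=1,PS=0
  ✓ 0x2D711  — 2 lookups
#1 VA=0x1C1E2B3 (r,kernel):
  L0 @0x27[14] → 0x30007  P=1,RW=1,US=1,PS=0
  L1 @0x30[30] → 0x33007  P=1,RW=1,US=1,PS=0
  ✓ 0x332B3  — 2 lookups
#2 VA=0x2C033FC (r,kernel):
  L0 @0x27[22] → 0x35007  P=1,RW=1,US=1,PS=0
  L1 @0x35[3] → 0x38007  P=1,RW=1,US=1,PS=0
  ✓ 0x383FC  — 2 lookups
#3 VA=0x2E1CAA1 (r,kernel):
  L0 @0x27[23] → 0x3A007  P=1,RW=1,US=1,PS=0
  L1 @0x3A[28] → 0x3D007  P=1,RW=1,US=1,PS=0
  ✓ 0x3DAA1  — 2 lookups
#4 VA=0x200ABBF (r,kernel):
  L0 @0x27[16] → 0x3F007  P=1,RW=1,US=1,PS=0
  L1 @0x3F[10] → 0x42007  P=1,RW=1,US=1,PS=0
  ✓ 0x42BBF  — 2 lookups
#5 VA=0xE1BDBD (r,kernel):
  L0 @0x27[7] → 0x44007  P=1,RW=1,US=1,PS=0
  L1 @0x44[27] → 0x46007  P=1,RW=1,US=1,PS=0
  ✓ 0x46DBD  — 2 lookups

TLB: [["0x200A", "0x42"], ["0xE1B", "0x46"]]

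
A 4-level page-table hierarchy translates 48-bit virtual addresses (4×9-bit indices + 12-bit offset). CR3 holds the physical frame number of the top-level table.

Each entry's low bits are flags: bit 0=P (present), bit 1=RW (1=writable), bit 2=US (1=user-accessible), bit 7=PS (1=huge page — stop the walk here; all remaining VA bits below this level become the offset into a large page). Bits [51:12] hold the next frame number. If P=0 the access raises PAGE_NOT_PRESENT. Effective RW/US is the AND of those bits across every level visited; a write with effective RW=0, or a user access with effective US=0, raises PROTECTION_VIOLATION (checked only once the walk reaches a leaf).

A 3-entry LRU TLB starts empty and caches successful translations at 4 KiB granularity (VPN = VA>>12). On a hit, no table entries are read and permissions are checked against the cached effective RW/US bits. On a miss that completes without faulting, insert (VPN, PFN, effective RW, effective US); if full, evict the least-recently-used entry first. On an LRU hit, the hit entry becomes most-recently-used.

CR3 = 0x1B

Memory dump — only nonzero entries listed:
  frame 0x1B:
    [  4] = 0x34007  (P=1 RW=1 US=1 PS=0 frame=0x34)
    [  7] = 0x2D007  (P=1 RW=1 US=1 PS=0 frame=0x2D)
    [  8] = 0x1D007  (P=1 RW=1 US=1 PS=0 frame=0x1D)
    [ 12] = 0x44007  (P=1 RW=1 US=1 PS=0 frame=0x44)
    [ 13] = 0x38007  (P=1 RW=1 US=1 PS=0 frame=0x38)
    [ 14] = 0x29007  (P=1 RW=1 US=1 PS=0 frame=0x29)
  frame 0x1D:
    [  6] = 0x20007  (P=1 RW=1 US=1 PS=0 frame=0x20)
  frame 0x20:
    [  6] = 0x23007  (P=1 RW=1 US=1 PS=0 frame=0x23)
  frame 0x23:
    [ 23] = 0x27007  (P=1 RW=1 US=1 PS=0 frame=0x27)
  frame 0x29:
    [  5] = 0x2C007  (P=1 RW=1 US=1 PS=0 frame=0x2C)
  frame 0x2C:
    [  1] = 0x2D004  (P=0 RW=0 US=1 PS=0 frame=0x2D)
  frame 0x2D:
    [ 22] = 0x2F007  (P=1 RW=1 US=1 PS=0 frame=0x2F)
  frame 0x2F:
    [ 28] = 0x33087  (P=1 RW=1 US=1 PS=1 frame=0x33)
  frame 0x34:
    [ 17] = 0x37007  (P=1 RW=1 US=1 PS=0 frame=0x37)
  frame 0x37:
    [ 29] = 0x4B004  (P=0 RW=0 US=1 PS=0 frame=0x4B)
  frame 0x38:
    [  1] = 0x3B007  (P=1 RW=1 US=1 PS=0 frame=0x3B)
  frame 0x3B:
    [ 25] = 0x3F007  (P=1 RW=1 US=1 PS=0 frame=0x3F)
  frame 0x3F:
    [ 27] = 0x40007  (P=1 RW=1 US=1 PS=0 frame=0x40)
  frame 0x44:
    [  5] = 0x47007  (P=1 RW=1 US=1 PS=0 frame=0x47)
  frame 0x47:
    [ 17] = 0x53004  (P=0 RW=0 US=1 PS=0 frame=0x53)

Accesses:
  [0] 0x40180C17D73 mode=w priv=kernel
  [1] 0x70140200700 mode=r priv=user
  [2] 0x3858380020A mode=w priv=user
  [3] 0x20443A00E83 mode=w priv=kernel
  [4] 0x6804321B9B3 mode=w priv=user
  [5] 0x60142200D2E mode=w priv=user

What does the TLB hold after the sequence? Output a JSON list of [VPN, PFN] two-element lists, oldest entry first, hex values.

Walk each access:
#0 VA=0x40180C17D73 (w,kernel):
  [0] read 0x1B idx=8: raw=0x1D007 flags P=1 W=1 U=1 S=0
  [1] read 0x1D idx=6: raw=0x20007 flags P=1 W=1 U=1 S=0
  [2] read 0x20 idx=6: raw=0x23007 flags P=1 W=1 U=1 S=0
  [3] read 0x23 idx=23: raw=0x27007 flags P=1 W=1 U=1 S=0
  → PA=0x27D73  (4 entries read)
#1 VA=0x70140200700 (r,user):
  [0] read 0x1B idx=14: raw=0x29007 flags P=1 W=1 U=1 S=0
  [1] read 0x29 idx=5: raw=0x2C007 flags P=1 W=1 U=1 S=0
  [2] read 0x2C idx=1: raw=0x2D004 flags P=0 W=0 U=1 S=0
  ⇒ fault: PAGE_NOT_PRESENT  — 3 lookups
#2 VA=0x3858380020A (w,user):
  [0] read 0x1B idx=7: raw=0x2D007 flags P=1 W=1 U=1 S=0
  [1] read 0x2D idx=22: raw=0x2F007 flags P=1 W=1 U=1 S=0
  [2] read 0x2F idx=28: raw=0x33087 flags P=1 W=1 U=1 S=1
  → PA=0x3320A (huge @L2)  (3 entries read)
#3 VA=0x20443A00E83 (w,kernel):
  [0] read 0x1B idx=4: raw=0x34007 flags P=1 W=1 U=1 S=0
  [1] read 0x34 idx=17: raw=0x37007 flags P=1 W=1 U=1 S=0
  [2] read 0x37 idx=29: raw=0x4B004 flags P=0 W=0 U=1 S=0
  ⇒ fault: PAGE_NOT_PRESENT  — 3 lookups
#4 VA=0x6804321B9B3 (w,user):
  [0] read 0x1B idx=13: raw=0x38007 flags P=1 W=1 U=1 S=0
  [1] read 0x38 idx=1: raw=0x3B007 flags P=1 W=1 U=1 S=0
  [2] read 0x3B idx=25: raw=0x3F007 flags P=1 W=1 U=1 S=0
  [3] read 0x3F idx=27: raw=0x40007 flags P=1 W=1 U=1 S=0
  → PA=0x409B3  (4 entries read)
#5 VA=0x60142200D2E (w,user):
  [0] read 0x1B idx=12: raw=0x44007 flags P=1 W=1 U=1 S=0
  [1] read 0x44 idx=5: raw=0x47007 flags P=1 W=1 U=1 S=0
  [2] read 0x47 idx=17: raw=0x53004 flags P=0 W=0 U=1 S=0
  ⇒ fault: PAGE_NOT_PRESENT  — 3 lookups

TLB: [["0x40180C17", "0x27"], ["0x38583800", "0x33"], ["0x6804321B", "0x40"]]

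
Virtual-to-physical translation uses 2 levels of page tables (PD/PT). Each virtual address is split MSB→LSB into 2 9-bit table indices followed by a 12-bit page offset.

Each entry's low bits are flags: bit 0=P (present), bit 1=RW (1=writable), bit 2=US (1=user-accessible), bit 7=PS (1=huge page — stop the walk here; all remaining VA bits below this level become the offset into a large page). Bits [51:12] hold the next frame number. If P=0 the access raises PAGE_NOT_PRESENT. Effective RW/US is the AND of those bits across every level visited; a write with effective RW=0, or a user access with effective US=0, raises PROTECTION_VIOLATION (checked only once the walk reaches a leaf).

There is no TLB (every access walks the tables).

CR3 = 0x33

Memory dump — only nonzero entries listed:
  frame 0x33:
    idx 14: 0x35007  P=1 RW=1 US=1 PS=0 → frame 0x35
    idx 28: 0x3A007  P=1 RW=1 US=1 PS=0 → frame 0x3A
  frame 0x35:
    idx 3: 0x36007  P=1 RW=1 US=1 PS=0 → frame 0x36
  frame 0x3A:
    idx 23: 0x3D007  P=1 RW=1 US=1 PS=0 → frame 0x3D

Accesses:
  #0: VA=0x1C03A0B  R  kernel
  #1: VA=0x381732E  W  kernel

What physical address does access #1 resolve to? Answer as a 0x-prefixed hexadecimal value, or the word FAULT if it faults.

Walk each access:
#0 VA=0x1C03A0B (r,kernel):
  L0: frame=0x33 idx=14 entry=0x35007 [P=1 RW=1 US=1 PS=0]
  L1: frame=0x35 idx=3 entry=0x36007 [P=1 RW=1 US=1 PS=0]
  → PA=0x36A0B  (2 entries read)
#1 VA=0x381732E (w,kernel):
  L0: frame=0x33 idx=28 entry=0x3A007 [P=1 RW=1 US=1 PS=0]
  L1: frame=0x3A idx=23 entry=0x3D007 [P=1 RW=1 US=1 PS=0]
  → PA=0x3D32E  (2 entries read)

Access #1 PA: 0x3D32E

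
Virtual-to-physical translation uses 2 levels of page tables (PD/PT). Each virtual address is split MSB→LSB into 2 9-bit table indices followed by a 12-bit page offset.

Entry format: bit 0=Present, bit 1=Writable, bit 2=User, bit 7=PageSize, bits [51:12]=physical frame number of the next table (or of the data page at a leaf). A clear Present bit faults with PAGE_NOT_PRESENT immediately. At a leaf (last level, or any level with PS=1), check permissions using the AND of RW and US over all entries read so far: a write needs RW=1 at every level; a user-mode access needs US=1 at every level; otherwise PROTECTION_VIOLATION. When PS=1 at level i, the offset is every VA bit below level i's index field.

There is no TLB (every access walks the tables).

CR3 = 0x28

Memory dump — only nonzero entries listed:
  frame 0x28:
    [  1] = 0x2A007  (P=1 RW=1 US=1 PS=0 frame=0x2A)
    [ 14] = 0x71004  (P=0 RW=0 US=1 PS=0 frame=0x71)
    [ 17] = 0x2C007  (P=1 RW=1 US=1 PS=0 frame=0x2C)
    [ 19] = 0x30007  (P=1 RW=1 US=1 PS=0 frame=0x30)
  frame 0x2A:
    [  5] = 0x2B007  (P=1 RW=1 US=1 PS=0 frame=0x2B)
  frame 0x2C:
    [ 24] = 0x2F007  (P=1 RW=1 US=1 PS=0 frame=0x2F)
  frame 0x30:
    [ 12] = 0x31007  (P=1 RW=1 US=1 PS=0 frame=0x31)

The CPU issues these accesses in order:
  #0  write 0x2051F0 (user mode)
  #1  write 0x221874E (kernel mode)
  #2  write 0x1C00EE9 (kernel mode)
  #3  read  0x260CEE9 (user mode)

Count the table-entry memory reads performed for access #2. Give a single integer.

Trace:
#0 VA=0x2051F0 (w,user):
  L0 @0x28[1] → 0x2A007  P=1,RW=1,US=1,PS=0
  L1 @0x2A[5] → 0x2B007  P=1,RW=1,US=1,PS=0
  ✓ 0x2B1F0  — 2 lookups
#1 VA=0x221874E (w,kernel):
  L0 @0x28[17] → 0x2C007  P=1,RW=1,US=1,PS=0
  L1 @0x2C[24] → 0x2F007  P=1,RW=1,US=1,PS=0
  ✓ 0x2F74E  — 2 lookups
#2 VA=0x1C00EE9 (w,kernel):
  L0 @0x28[14] → 0x71004  P=0,RW=0,US=1,PS=0
  → PAGE_NOT_PRESENT  (1 entries read)
#3 VA=0x260CEE9 (r,user):
  L0 @0x28[19] → 0x30007  P=1,RW=1,US=1,PS=0
  L1 @0x30[12] → 0x31007  P=1,RW=1,US=1,PS=0
  ✓ 0x31EE9  — 2 lookups

Entries read for #2: 1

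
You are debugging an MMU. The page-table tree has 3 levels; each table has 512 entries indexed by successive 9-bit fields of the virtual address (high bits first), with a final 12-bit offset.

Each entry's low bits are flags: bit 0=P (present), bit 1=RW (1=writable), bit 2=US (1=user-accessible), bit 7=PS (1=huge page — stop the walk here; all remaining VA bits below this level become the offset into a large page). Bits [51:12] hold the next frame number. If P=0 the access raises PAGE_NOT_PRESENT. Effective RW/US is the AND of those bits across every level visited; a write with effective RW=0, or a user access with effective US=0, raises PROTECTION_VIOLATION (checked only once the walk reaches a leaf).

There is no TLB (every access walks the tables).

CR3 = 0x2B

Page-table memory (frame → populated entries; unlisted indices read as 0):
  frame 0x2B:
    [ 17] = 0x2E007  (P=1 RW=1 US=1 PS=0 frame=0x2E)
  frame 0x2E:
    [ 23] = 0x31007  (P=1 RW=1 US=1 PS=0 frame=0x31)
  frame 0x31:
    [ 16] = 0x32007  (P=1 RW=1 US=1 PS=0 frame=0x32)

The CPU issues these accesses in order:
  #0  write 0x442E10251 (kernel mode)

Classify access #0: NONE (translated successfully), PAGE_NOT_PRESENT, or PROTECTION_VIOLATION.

Per-access translation:
#0 VA=0x442E10251 (w,kernel):
  L0 @0x2B[17] → 0x2E007  P=1,RW=1,US=1,PS=0
  L1 @0x2E[23] → 0x31007  P=1,RW=1,US=1,PS=0
  L2 @0x31[16] → 0x32007  P=1,RW=1,US=1,PS=0
  ✓ 0x32251  — 3 lookups

Access #0 fault: NONE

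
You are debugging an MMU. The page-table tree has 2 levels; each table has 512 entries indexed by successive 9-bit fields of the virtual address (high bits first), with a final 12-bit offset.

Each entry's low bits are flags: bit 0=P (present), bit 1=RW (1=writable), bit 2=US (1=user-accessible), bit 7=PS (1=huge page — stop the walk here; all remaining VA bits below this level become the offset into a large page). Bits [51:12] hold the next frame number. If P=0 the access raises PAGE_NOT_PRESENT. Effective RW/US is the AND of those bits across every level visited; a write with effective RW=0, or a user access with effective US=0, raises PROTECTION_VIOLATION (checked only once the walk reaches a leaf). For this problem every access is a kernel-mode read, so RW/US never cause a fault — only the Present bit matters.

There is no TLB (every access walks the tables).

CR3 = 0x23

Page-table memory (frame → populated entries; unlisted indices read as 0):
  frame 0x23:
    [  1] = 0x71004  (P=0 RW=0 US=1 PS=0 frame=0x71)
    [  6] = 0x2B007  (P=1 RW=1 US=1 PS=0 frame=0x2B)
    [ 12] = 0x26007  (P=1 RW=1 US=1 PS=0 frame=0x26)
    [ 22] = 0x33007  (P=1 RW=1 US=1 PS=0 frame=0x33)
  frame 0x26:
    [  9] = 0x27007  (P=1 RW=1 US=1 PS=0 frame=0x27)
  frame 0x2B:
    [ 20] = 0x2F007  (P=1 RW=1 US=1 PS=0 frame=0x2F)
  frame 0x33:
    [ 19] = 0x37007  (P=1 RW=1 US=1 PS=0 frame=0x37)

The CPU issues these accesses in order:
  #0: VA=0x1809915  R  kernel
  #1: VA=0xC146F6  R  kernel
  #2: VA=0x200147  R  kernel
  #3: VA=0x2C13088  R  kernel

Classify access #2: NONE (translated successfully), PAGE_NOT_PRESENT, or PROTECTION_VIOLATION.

Per-access translation:
#0 VA=0x1809915 (r,kernel):
  L0 @0x23[12] → 0x26007  P=1,RW=1,US=1,PS=0
  L1 @0x26[9] → 0x27007  P=1,RW=1,US=1,PS=0
  → PA=0x27915  (2 entries read)
#1 VA=0xC146F6 (r,kernel):
  L0 @0x23[6] → 0x2B007  P=1,RW=1,US=1,PS=0
  L1 @0x2B[20] → 0x2F007  P=1,RW=1,US=1,PS=0
  → PA=0x2F6F6  (2 entries read)
#2 VA=0x200147 (r,kernel):
  L0 @0x23[1] → 0x71004  P=0,RW=0,US=1,PS=0
  ⇒ fault: PAGE_NOT_PRESENT  — 1 lookups
#3 VA=0x2C13088 (r,kernel):
  L0 @0x23[22] → 0x33007  P=1,RW=1,US=1,PS=0
  L1 @0x33[19] → 0x37007  P=1,RW=1,US=1,PS=0
  → PA=0x37088  (2 entries read)

Access #2 fault: PAGE_NOT_PRESENT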